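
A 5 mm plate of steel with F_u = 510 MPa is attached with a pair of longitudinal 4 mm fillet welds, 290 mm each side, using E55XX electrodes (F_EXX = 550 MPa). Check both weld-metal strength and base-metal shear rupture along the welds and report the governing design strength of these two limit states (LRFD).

t_e = 0.707 × 4 = 2.828 mm; L = 580 mm.
Weld metal: φR_n = 0.75 × 0.6 × 550 × 2.828 × 580 × 10⁻³ = 406 kN.
Base metal (shear rupture): φR_n = 0.75 × 0.6 × 510 × 5 × 580 × 10⁻³ = 665.5 kN.
Governing: weld metal.

φR_n ≈ 406 kN (weld metal governs)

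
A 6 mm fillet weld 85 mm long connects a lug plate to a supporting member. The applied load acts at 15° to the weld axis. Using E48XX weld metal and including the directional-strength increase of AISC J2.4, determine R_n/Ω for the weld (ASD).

R_n/Ω ≈ 55.3 kN

E48XX → F_EXX = 480 MPa.
t_e = 0.707 × 6 = 4.242 mm; A_we = 4.242 × 85 = 360.6 mm².
Directional factor: 1.0 + 0.5 sin^1.5(15°) = 1.066.
F_nw = 0.6 × 480 × 1.066 = 307 MPa.
R_n/Ω = (307 × 360.6) / 2.0 × 10⁻³ = 55.34 kN.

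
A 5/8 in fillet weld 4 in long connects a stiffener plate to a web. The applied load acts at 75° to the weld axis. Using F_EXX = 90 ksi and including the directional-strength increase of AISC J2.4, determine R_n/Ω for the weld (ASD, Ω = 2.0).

t_e = 0.707 × 0.625 = 0.4419 in; A_we = 0.4419 × 4 = 1.767 in².
Directional factor: 1.0 + 0.5 sin^1.5(75°) = 1.475.
F_nw = 0.6 × 90 × 1.475 = 79.63 ksi.
R_n/Ω = (79.63 × 1.767) / 2.0 = 70.37 kips.

R_n/Ω ≈ 70.4 kips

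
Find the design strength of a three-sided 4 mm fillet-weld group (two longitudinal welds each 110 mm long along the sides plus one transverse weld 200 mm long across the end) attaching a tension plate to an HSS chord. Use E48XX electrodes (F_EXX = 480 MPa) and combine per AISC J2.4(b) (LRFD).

t_e = 0.707 × 4 = 2.828 mm.
R_nwl = 0.6 × 480 × 2.828 × 220 × 10⁻³ = 179.2 kN (longitudinal, 2 welds).
R_nwt = 0.6 × 480 × 2.828 × 200 × 10⁻³ = 162.9 kN (transverse, base value).
(i) R_nwl + R_nwt = 342.1 kN; (ii) 0.85 R_nwl + 1.5 R_nwt = 396.6 kN.
R_n = max = 396.6 kN [governs: (ii)]; φR_n = 297.5 kN.

φR_n ≈ 297 kN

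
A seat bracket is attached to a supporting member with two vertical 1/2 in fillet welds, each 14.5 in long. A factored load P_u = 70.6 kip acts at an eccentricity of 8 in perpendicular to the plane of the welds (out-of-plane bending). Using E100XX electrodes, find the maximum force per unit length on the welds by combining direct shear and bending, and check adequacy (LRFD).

f_max ≈ 8.42 kip/in; adequate

E100XX → F_EXX = 100 ksi.
L_w = 2 × 14.5 = 29 in; section modulus (unit throat) S = 2 × L²/6 = 70.08 in².
Direct shear f_v = P/L_w = 70.6/29 = 2.434 kip/in.
Moment M = P × e = 70.6 × 8 = 564.8 kip·in; bending f_b = M/S = 8.059 kip/in.
f_max = √(f_v² + f_b²) = √(2.434² + 8.059²) = 8.419 kip/in.
φr_n = 0.75 × 0.6 × 100 × (0.707 × 0.5) = 15.91 kip/in → adequate.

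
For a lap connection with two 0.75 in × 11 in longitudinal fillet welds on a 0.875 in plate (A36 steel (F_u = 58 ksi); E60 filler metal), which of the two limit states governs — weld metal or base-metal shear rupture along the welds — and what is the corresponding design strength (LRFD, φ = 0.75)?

φR_n ≈ 315 kips (weld metal governs)

E60XX → F_EXX = 60 ksi.
t_e = 0.707 × 0.75 = 0.5302 in; L = 22 in.
Weld metal: φR_n = 0.75 × 0.6 × 60 × 0.5302 × 22 = 315 kips.
Base metal (shear rupture): φR_n = 0.75 × 0.6 × 58 × 0.875 × 22 = 502.4 kips.
Governing: weld metal.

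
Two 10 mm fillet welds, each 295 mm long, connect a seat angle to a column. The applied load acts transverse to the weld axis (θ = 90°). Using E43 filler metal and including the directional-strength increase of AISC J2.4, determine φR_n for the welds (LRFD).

E43XX → F_EXX = 430 MPa.
t_e = 0.707 × 10 = 7.07 mm; A_we = 7.07 × 590 = 4171 mm².
Directional factor: 1.0 + 0.5 sin^1.5(90°) = 1.5.
F_nw = 0.6 × 430 × 1.5 = 387 MPa.
φR_n = 0.75 × 387 × 4171 × 10⁻³ = 1211 kN.

φR_n ≈ 1210 kN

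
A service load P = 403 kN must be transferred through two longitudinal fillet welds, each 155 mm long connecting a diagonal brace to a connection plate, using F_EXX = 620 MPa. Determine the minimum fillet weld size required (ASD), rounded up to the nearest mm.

w = 10 mm

Total weld length L = 310 mm.
Required throat t_e = P × Ω / (0.6 F_EXX × L) = 403 × 2.0 / (0.6 × 620 × 310 × 10⁻³) = 6.989 mm.
Required leg w = t_e / 0.707 = 9.886 mm → use 10 mm.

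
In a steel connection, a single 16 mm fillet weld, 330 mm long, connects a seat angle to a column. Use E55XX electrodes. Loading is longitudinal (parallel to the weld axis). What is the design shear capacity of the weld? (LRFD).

E55XX → F_EXX = 550 MPa.
Effective throat t_e = 0.707 × 16 = 11.31 mm.
Total length L = 330 mm; A_we = 11.31 × 330 = 3733 mm².
F_nw = 0.6 F_EXX = 0.6 × 550 = 330 MPa.
φR_n = 0.75 × 330 × 3733 × 10⁻³ = 923.9 kN.

φR_n ≈ 924 kN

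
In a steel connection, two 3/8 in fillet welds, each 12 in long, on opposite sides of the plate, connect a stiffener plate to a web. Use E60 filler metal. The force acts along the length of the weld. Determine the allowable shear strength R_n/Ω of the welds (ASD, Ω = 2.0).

R_n/Ω ≈ 115 kip

E60XX → F_EXX = 60 ksi.
Effective throat t_e = 0.707 × 0.375 = 0.2651 in.
Total length L = 24 in; A_we = 0.2651 × 24 = 6.363 in².
F_nw = 0.6 F_EXX = 0.6 × 60 = 36 ksi.
R_n = 36 × 6.363 = 229.1 kip; R_n/Ω = 229.1/2.0 = 114.5 kip.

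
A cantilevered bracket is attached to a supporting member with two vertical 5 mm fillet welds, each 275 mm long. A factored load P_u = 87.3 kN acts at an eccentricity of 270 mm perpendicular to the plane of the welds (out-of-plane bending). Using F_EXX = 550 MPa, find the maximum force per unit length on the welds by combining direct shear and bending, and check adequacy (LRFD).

L_w = 2 × 275 = 550 mm; section modulus (unit throat) S = 2 × L²/6 = 25210 mm².
Direct shear f_v = P/L_w = 87.3×10³/550 = 158.7 N/mm.
Moment M = P × e = 87.3×10³ × 270 = 23571000 N·mm; bending f_b = M/S = 935 N/mm.
f_max = √(f_v² + f_b²) = √(158.7² + 935²) = 948.4 N/mm.
φr_n = 0.75 × 0.6 × 550 × (0.707 × 5) = 874.9 N/mm → NOT adequate.

f_max ≈ 948 N/mm; NOT adequate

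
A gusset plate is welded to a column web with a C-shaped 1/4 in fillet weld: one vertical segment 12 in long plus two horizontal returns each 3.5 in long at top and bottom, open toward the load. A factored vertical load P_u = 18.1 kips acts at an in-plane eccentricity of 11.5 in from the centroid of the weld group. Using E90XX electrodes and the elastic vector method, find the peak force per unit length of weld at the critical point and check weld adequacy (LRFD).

f_max ≈ 3.83 kip/in; adequate

E90XX → F_EXX = 90 ksi.
Total weld length L_w = 19 in. Treat welds as unit-width lines.
Centroid: x̄ = 2×3.5×1.75 / 19 = 0.6447 in from the vertical weld.
Polar moment about centroid: J = I_x + I_y = [12³/12 + 2×3.5×6²] + [12×0.6447² + 2(3.5³/12 + 3.5×1.105²)] = 416.7 in³.
Direct shear f_v = P/L_w = 18.1 / 19 = 0.9526 kip/in (vertical).
Torsion M = P·e = 18.1 × 11.5 = 208.15 kip·in.
Critical point at (x, y) = (2.855, 6) from centroid. f_tx = M·y/J = 2.997 kip/in; f_ty = M·x/J = 1.426 kip/in.
Resultant f_max = √[f_tx² + (f_v + f_ty)²] = √[2.997² + (0.9526 + 1.426)²] = 3.827 kip/in.
Capacity per unit length: φr_n = 0.75 × 0.6 × 90 × (0.707 × 0.25) = 7.158 kip/in.
3.827 ≤ 7.158 → adequate.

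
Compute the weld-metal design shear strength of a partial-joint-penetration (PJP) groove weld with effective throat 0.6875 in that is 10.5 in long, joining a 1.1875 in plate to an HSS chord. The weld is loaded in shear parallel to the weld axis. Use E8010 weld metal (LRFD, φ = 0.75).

φR_n ≈ 260 kip

E80XX → F_EXX = 80 ksi.
Effective throat (given) t_e = 0.6875 in.
A_we = 0.6875 × 10.5 = 7.219 in².
F_nw = 0.6 F_EXX = 48 ksi.
φR_n = 0.75 × 48 × 7.219 = 259.9 kip.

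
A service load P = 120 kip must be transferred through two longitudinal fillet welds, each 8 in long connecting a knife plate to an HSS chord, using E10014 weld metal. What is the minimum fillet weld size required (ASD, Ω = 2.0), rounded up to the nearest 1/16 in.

E100XX → F_EXX = 100 ksi.
Total weld length L = 16 in.
Required throat t_e = P × Ω / (0.6 F_EXX × L) = 120 × 2.0 / (0.6 × 100 × 16) = 0.25 in.
Required leg w = t_e / 0.707 = 0.3536 in → use 3/8 in.

w = 3/8 in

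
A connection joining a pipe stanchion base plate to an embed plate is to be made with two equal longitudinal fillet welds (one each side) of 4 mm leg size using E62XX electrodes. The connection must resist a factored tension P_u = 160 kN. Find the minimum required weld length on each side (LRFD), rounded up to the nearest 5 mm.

L = 105 mm on each side

E62XX → F_EXX = 620 MPa.
Throat t_e = 0.707 × 4 = 2.828 mm.
φr_n = 0.75 × 0.6 × 620 × 2.828 × 10⁻³ = 0.789 kN/mm.
L_req = P_u / φr_n = 160 / 0.789 = 202.8 mm total.
Per side: 202.8 / 2 = 101.4 mm.
Round up → use L = 105 mm on each side.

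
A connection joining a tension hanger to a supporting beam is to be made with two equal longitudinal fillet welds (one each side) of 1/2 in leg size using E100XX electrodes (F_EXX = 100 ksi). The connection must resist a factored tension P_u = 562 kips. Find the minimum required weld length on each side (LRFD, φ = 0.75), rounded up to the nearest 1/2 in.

L = 18 in on each side

Throat t_e = 0.707 × 0.5 = 0.3535 in.
φr_n = 0.75 × 0.6 × 100 × 0.3535 = 15.91 kips/in.
L_req = P_u / φr_n = 562 / 15.91 = 35.33 in total.
Per side: 35.33 / 2 = 17.66 in.
Round up → use L = 18 in on each side.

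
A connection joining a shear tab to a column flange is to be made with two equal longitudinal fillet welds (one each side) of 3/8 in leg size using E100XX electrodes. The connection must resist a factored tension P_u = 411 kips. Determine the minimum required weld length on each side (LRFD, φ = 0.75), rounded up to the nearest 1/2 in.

E100XX → F_EXX = 100 ksi.
Throat t_e = 0.707 × 0.375 = 0.2651 in.
φr_n = 0.75 × 0.6 × 100 × 0.2651 = 11.93 kips/in.
L_req = P_u / φr_n = 411 / 11.93 = 34.45 in total.
Per side: 34.45 / 2 = 17.22 in.
Round up → use L = 17.5 in on each side.

L = 17.5 in on each side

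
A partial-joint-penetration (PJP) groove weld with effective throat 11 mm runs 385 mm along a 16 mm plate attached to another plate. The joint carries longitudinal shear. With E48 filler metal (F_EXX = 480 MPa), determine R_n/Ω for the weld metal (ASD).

R_n/Ω ≈ 610 kN

Effective throat (given) t_e = 11 mm.
A_we = 11 × 385 = 4235 mm².
F_nw = 0.6 F_EXX = 288 MPa.
R_n/Ω = (288 × 4235) / 2.0 × 10⁻³ = 609.8 kN.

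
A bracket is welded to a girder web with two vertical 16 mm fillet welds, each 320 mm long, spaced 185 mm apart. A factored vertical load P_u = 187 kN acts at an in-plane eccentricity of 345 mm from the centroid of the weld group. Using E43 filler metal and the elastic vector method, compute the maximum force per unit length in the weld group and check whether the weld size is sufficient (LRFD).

f_max ≈ 1260 N/mm; adequate

E43XX → F_EXX = 430 MPa.
Total weld length L_w = 640 mm. Treat welds as unit-width lines.
Polar moment about centroid: J = 2[d³/12 + d(b/2)²] = 2[320³/12 + 320×92.5²] = 10940000 mm³.
Direct shear f_v = P/L_w = 187×10³ / 640 = 292.2 N/mm (vertical).
Torsion M = P·e = 187×10³ × 345 = 64515000 N·mm.
Critical point at (x, y) = (92.5, 160) from centroid. f_tx = M·y/J = 943.8 N/mm; f_ty = M·x/J = 545.6 N/mm.
Resultant f_max = √[f_tx² + (f_v + f_ty)²] = √[943.8² + (292.2 + 545.6)²] = 1262 N/mm.
Capacity per unit length: φr_n = 0.75 × 0.6 × 430 × (0.707 × 16) = 2189 N/mm.
1262 ≤ 2189 → adequate.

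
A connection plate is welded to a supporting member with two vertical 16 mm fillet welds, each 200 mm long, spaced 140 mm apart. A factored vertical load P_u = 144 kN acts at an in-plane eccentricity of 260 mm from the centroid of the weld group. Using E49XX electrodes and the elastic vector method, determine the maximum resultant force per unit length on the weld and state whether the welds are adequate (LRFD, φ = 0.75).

E49XX → F_EXX = 490 MPa.
Total weld length L_w = 400 mm. Treat welds as unit-width lines.
Polar moment about centroid: J = 2[d³/12 + d(b/2)²] = 2[200³/12 + 200×70²] = 3293000 mm³.
Direct shear f_v = P/L_w = 144×10³ / 400 = 360 N/mm (vertical).
Torsion M = P·e = 144×10³ × 260 = 37440000 N·mm.
Critical point at (x, y) = (70, 100) from centroid. f_tx = M·y/J = 1137 N/mm; f_ty = M·x/J = 795.8 N/mm.
Resultant f_max = √[f_tx² + (f_v + f_ty)²] = √[1137² + (360 + 795.8)²] = 1621 N/mm.
Capacity per unit length: φr_n = 0.75 × 0.6 × 490 × (0.707 × 16) = 2494 N/mm.
1621 ≤ 2494 → adequate.

f_max ≈ 1620 N/mm; adequate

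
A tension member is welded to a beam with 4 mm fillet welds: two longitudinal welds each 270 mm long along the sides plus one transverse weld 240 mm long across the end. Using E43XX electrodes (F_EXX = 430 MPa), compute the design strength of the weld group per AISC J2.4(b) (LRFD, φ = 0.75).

t_e = 0.707 × 4 = 2.828 mm.
R_nwl = 0.6 × 430 × 2.828 × 540 × 10⁻³ = 394 kN (longitudinal, 2 welds).
R_nwt = 0.6 × 430 × 2.828 × 240 × 10⁻³ = 175.1 kN (transverse, base value).
(i) R_nwl + R_nwt = 569.1 kN; (ii) 0.85 R_nwl + 1.5 R_nwt = 597.6 kN.
R_n = max = 597.6 kN [governs: (ii)]; φR_n = 448.2 kN.

φR_n ≈ 448 kN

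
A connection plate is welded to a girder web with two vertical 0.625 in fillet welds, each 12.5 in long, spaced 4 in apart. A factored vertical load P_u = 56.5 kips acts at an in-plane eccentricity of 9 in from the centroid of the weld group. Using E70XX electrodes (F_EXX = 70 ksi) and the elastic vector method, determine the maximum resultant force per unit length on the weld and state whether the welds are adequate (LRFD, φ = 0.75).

f_max ≈ 8.8 kip/in; adequate

Total weld length L_w = 25 in. Treat welds as unit-width lines.
Polar moment about centroid: J = 2[d³/12 + d(b/2)²] = 2[12.5³/12 + 12.5×2²] = 425.5 in³.
Direct shear f_v = P/L_w = 56.5 / 25 = 2.26 kip/in (vertical).
Torsion M = P·e = 56.5 × 9 = 508.5 kip·in.
Critical point at (x, y) = (2, 6.25) from centroid. f_tx = M·y/J = 7.469 kip/in; f_ty = M·x/J = 2.39 kip/in.
Resultant f_max = √[f_tx² + (f_v + f_ty)²] = √[7.469² + (2.26 + 2.39)²] = 8.798 kip/in.
Capacity per unit length: φr_n = 0.75 × 0.6 × 70 × (0.707 × 0.625) = 13.92 kip/in.
8.798 ≤ 13.92 → adequate.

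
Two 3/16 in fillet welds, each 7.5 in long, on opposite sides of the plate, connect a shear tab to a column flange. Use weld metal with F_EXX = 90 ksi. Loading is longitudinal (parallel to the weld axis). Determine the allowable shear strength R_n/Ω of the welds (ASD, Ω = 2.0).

R_n/Ω ≈ 53.7 kip

Effective throat t_e = 0.707 × 0.1875 = 0.1326 in.
Total length L = 15 in; A_we = 0.1326 × 15 = 1.988 in².
F_nw = 0.6 F_EXX = 0.6 × 90 = 54 ksi.
R_n = 54 × 1.988 = 107.4 kip; R_n/Ω = 107.4/2.0 = 53.69 kip.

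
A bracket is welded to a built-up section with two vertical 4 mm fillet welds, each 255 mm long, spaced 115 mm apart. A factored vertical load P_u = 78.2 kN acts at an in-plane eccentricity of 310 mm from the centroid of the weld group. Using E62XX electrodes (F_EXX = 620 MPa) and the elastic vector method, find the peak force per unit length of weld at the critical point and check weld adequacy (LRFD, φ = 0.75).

Total weld length L_w = 510 mm. Treat welds as unit-width lines.
Polar moment about centroid: J = 2[d³/12 + d(b/2)²] = 2[255³/12 + 255×57.5²] = 4450000 mm³.
Direct shear f_v = P/L_w = 78.2×10³ / 510 = 153.3 N/mm (vertical).
Torsion M = P·e = 78.2×10³ × 310 = 24242000 N·mm.
Critical point at (x, y) = (57.5, 127.5) from centroid. f_tx = M·y/J = 694.6 N/mm; f_ty = M·x/J = 313.3 N/mm.
Resultant f_max = √[f_tx² + (f_v + f_ty)²] = √[694.6² + (153.3 + 313.3)²] = 836.8 N/mm.
Capacity per unit length: φr_n = 0.75 × 0.6 × 620 × (0.707 × 4) = 789 N/mm.
836.8 > 789 → NOT adequate.

f_max ≈ 837 N/mm; NOT adequate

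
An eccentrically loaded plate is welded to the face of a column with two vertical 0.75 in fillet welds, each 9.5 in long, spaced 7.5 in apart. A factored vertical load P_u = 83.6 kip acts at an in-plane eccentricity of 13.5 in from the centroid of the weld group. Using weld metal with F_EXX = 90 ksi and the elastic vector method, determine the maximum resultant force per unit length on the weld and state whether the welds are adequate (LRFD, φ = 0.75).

f_max ≈ 19.7 kip/in; adequate

Total weld length L_w = 19 in. Treat welds as unit-width lines.
Polar moment about centroid: J = 2[d³/12 + d(b/2)²] = 2[9.5³/12 + 9.5×3.75²] = 410.1 in³.
Direct shear f_v = P/L_w = 83.6 / 19 = 4.4 kip/in (vertical).
Torsion M = P·e = 83.6 × 13.5 = 1128.6 kip·in.
Critical point at (x, y) = (3.75, 4.75) from centroid. f_tx = M·y/J = 13.07 kip/in; f_ty = M·x/J = 10.32 kip/in.
Resultant f_max = √[f_tx² + (f_v + f_ty)²] = √[13.07² + (4.4 + 10.32)²] = 19.69 kip/in.
Capacity per unit length: φr_n = 0.75 × 0.6 × 90 × (0.707 × 0.75) = 21.48 kip/in.
19.69 ≤ 21.48 → adequate.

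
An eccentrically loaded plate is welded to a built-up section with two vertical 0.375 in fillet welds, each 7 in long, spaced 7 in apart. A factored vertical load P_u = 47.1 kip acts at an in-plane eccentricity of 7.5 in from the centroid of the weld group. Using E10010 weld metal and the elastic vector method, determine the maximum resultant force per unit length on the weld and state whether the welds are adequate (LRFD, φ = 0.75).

E100XX → F_EXX = 100 ksi.
Total weld length L_w = 14 in. Treat welds as unit-width lines.
Polar moment about centroid: J = 2[d³/12 + d(b/2)²] = 2[7³/12 + 7×3.5²] = 228.7 in³.
Direct shear f_v = P/L_w = 47.1 / 14 = 3.364 kip/in (vertical).
Torsion M = P·e = 47.1 × 7.5 = 353.25 kip·in.
Critical point at (x, y) = (3.5, 3.5) from centroid. f_tx = M·y/J = 5.407 kip/in; f_ty = M·x/J = 5.407 kip/in.
Resultant f_max = √[f_tx² + (f_v + f_ty)²] = √[5.407² + (3.364 + 5.407)²] = 10.3 kip/in.
Capacity per unit length: φr_n = 0.75 × 0.6 × 100 × (0.707 × 0.375) = 11.93 kip/in.
10.3 ≤ 11.93 → adequate.

f_max ≈ 10.3 kip/in; adequate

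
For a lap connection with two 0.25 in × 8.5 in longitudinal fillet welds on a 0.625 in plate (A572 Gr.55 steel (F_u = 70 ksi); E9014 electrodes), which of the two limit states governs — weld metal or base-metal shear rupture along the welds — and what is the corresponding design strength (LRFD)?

E90XX → F_EXX = 90 ksi.
t_e = 0.707 × 0.25 = 0.1767 in; L = 17 in.
Weld metal: φR_n = 0.75 × 0.6 × 90 × 0.1767 × 17 = 121.7 kip.
Base metal (shear rupture): φR_n = 0.75 × 0.6 × 70 × 0.625 × 17 = 334.7 kip.
Governing: weld metal.

φR_n ≈ 122 kip (weld metal governs)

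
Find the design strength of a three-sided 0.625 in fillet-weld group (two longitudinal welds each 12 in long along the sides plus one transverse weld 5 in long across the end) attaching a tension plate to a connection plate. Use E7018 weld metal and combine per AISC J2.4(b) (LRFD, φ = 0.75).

E70XX → F_EXX = 70 ksi.
t_e = 0.707 × 0.625 = 0.4419 in.
R_nwl = 0.6 × 70 × 0.4419 × 24 = 445.4 kip (longitudinal, 2 welds).
R_nwt = 0.6 × 70 × 0.4419 × 5 = 92.79 kip (transverse, base value).
(i) R_nwl + R_nwt = 538.2 kip; (ii) 0.85 R_nwl + 1.5 R_nwt = 517.8 kip.
R_n = max = 538.2 kip [governs: (i)]; φR_n = 403.7 kip.

φR_n ≈ 404 kip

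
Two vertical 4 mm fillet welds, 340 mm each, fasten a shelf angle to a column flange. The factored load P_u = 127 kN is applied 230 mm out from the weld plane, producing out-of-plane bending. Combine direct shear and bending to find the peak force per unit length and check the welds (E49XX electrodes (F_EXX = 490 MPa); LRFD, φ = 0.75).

f_max ≈ 781 N/mm; NOT adequate

L_w = 2 × 340 = 680 mm; section modulus (unit throat) S = 2 × L²/6 = 38530 mm².
Direct shear f_v = P/L_w = 127×10³/680 = 186.8 N/mm.
Moment M = P × e = 127×10³ × 230 = 29210000 N·mm; bending f_b = M/S = 758 N/mm.
f_max = √(f_v² + f_b²) = √(186.8² + 758²) = 780.7 N/mm.
φr_n = 0.75 × 0.6 × 490 × (0.707 × 4) = 623.6 N/mm → NOT adequate.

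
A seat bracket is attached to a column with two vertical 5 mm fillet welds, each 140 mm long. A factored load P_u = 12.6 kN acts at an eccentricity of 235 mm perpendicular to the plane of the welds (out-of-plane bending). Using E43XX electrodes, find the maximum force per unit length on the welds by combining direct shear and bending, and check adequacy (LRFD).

f_max ≈ 455 N/mm; adequate

E43XX → F_EXX = 430 MPa.
L_w = 2 × 140 = 280 mm; section modulus (unit throat) S = 2 × L²/6 = 6533 mm².
Direct shear f_v = P/L_w = 12.6×10³/280 = 45 N/mm.
Moment M = P × e = 12.6×10³ × 235 = 2961000 N·mm; bending f_b = M/S = 453.2 N/mm.
f_max = √(f_v² + f_b²) = √(45² + 453.2²) = 455.4 N/mm.
φr_n = 0.75 × 0.6 × 430 × (0.707 × 5) = 684 N/mm → adequate.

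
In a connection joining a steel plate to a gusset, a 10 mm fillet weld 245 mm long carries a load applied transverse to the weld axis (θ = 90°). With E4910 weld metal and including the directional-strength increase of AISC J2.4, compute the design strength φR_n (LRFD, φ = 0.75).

φR_n ≈ 573 kN

E49XX → F_EXX = 490 MPa.
t_e = 0.707 × 10 = 7.07 mm; A_we = 7.07 × 245 = 1732 mm².
Directional factor: 1.0 + 0.5 sin^1.5(90°) = 1.5.
F_nw = 0.6 × 490 × 1.5 = 441 MPa.
φR_n = 0.75 × 441 × 1732 × 10⁻³ = 572.9 kN.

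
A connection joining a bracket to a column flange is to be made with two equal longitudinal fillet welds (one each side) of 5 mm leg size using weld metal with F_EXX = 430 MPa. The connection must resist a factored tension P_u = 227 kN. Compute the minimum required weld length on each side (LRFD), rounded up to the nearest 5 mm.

Throat t_e = 0.707 × 5 = 3.535 mm.
φr_n = 0.75 × 0.6 × 430 × 3.535 × 10⁻³ = 0.684 kN/mm.
L_req = P_u / φr_n = 227 / 0.684 = 331.9 mm total.
Per side: 331.9 / 2 = 165.9 mm.
Round up → use L = 170 mm on each side.

L = 170 mm on each side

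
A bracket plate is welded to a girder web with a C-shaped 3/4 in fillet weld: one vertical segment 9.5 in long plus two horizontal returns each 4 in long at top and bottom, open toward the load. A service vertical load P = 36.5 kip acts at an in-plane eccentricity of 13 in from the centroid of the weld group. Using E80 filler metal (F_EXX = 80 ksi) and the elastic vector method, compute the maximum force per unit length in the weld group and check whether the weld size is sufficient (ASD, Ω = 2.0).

Total weld length L_w = 17.5 in. Treat welds as unit-width lines.
Centroid: x̄ = 2×4×2 / 17.5 = 0.9143 in from the vertical weld.
Polar moment about centroid: J = I_x + I_y = [9.5³/12 + 2×4×4.75²] + [9.5×0.9143² + 2(4³/12 + 4×1.086²)] = 280 in³.
Direct shear f_v = P/L_w = 36.5 / 17.5 = 2.086 kip/in (vertical).
Torsion M = P·e = 36.5 × 13 = 474.5 kip·in.
Critical point at (x, y) = (3.086, 4.75) from centroid. f_tx = M·y/J = 8.05 kip/in; f_ty = M·x/J = 5.229 kip/in.
Resultant f_max = √[f_tx² + (f_v + f_ty)²] = √[8.05² + (2.086 + 5.229)²] = 10.88 kip/in.
Capacity per unit length: r_n/Ω = (1/2.0) × 0.6 × 80 × (0.707 × 0.75) = 12.73 kip/in.
10.88 ≤ 12.73 → adequate.

f_max ≈ 10.9 kip/in; adequate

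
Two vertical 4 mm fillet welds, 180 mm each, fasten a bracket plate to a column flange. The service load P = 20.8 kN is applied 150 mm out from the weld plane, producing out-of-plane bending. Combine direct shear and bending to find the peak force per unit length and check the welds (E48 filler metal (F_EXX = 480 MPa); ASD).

L_w = 2 × 180 = 360 mm; section modulus (unit throat) S = 2 × L²/6 = 10800 mm².
Direct shear f_v = P/L_w = 20.8×10³/360 = 57.78 N/mm.
Moment M = P × e = 20.8×10³ × 150 = 3120000 N·mm; bending f_b = M/S = 288.9 N/mm.
f_max = √(f_v² + f_b²) = √(57.78² + 288.9²) = 294.6 N/mm.
r_n/Ω = (1/2.0) × 0.6 × 480 × (0.707 × 4) = 407.2 N/mm → adequate.

f_max ≈ 295 N/mm; adequate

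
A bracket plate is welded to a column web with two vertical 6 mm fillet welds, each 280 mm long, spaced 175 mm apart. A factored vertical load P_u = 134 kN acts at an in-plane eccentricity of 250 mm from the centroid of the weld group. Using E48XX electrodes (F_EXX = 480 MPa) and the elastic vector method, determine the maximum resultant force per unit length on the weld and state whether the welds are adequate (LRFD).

Total weld length L_w = 560 mm. Treat welds as unit-width lines.
Polar moment about centroid: J = 2[d³/12 + d(b/2)²] = 2[280³/12 + 280×87.5²] = 7946000 mm³.
Direct shear f_v = P/L_w = 134×10³ / 560 = 239.3 N/mm (vertical).
Torsion M = P·e = 134×10³ × 250 = 33500000 N·mm.
Critical point at (x, y) = (87.5, 140) from centroid. f_tx = M·y/J = 590.2 N/mm; f_ty = M·x/J = 368.9 N/mm.
Resultant f_max = √[f_tx² + (f_v + f_ty)²] = √[590.2² + (239.3 + 368.9)²] = 847.5 N/mm.
Capacity per unit length: φr_n = 0.75 × 0.6 × 480 × (0.707 × 6) = 916.3 N/mm.
847.5 ≤ 916.3 → adequate.

f_max ≈ 847 N/mm; adequate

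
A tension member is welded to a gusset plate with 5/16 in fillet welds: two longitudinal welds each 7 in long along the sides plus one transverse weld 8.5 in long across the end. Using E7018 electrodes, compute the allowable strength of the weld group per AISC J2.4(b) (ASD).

E70XX → F_EXX = 70 ksi.
t_e = 0.707 × 0.3125 = 0.2209 in.
R_nwl = 0.6 × 70 × 0.2209 × 14 = 129.9 kip (longitudinal, 2 welds).
R_nwt = 0.6 × 70 × 0.2209 × 8.5 = 78.87 kip (transverse, base value).
(i) R_nwl + R_nwt = 208.8 kip; (ii) 0.85 R_nwl + 1.5 R_nwt = 228.7 kip.
R_n = max = 228.7 kip [governs: (ii)]; R_n/Ω = 114.4 kip.

R_n/Ω ≈ 114 kip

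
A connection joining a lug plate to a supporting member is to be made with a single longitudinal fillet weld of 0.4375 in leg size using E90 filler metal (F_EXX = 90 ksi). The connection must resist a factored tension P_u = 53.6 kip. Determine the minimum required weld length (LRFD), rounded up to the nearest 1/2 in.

Throat t_e = 0.707 × 0.4375 = 0.3093 in.
φr_n = 0.75 × 0.6 × 90 × 0.3093 = 12.53 kip/in.
L_req = P_u / φr_n = 53.6 / 12.53 = 4.279 in total.
Round up → use L = 4.5 in.

L = 4.5 in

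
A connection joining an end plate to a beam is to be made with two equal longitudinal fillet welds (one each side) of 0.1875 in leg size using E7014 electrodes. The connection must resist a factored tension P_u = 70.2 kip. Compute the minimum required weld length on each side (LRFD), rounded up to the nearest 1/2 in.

E70XX → F_EXX = 70 ksi.
Throat t_e = 0.707 × 0.1875 = 0.1326 in.
φr_n = 0.75 × 0.6 × 70 × 0.1326 = 4.176 kip/in.
L_req = P_u / φr_n = 70.2 / 4.176 = 16.81 in total.
Per side: 16.81 / 2 = 8.406 in.
Round up → use L = 8.5 in on each side.

L = 8.5 in on each side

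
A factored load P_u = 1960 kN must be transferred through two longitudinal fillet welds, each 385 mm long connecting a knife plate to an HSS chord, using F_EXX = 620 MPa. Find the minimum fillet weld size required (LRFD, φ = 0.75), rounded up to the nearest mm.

Total weld length L = 770 mm.
Required throat t_e = P_u / (φ × 0.6 F_EXX × L) = 1960 / (0.75 × 0.6 × 620 × 770 × 10⁻³) = 9.123 mm.
Required leg w = t_e / 0.707 = 12.9 mm → use 13 mm.

w = 13 mm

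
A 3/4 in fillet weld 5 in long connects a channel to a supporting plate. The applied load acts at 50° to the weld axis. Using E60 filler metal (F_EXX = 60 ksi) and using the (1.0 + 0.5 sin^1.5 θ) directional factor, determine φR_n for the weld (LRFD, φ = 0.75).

t_e = 0.707 × 0.75 = 0.5302 in; A_we = 0.5302 × 5 = 2.651 in².
Directional factor: 1.0 + 0.5 sin^1.5(50°) = 1.335.
F_nw = 0.6 × 60 × 1.335 = 48.07 ksi.
φR_n = 0.75 × 48.07 × 2.651 = 95.58 kips.

φR_n ≈ 95.6 kips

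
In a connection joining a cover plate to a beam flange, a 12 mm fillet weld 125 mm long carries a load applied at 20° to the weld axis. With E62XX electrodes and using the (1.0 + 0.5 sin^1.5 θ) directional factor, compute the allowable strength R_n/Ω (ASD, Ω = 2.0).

R_n/Ω ≈ 217 kN

E62XX → F_EXX = 620 MPa.
t_e = 0.707 × 12 = 8.484 mm; A_we = 8.484 × 125 = 1060 mm².
Directional factor: 1.0 + 0.5 sin^1.5(20°) = 1.1.
F_nw = 0.6 × 620 × 1.1 = 409.2 MPa.
R_n/Ω = (409.2 × 1060) / 2.0 × 10⁻³ = 217 kN.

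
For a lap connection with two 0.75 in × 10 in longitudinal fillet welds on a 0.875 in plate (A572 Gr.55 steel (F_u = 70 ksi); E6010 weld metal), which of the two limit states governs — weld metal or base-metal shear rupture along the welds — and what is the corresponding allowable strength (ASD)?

E60XX → F_EXX = 60 ksi.
t_e = 0.707 × 0.75 = 0.5302 in; L = 20 in.
Weld metal: R_n/Ω = (1/2.0) × 0.6 × 60 × 0.5302 × 20 = 190.9 kip.
Base metal (shear rupture): R_n/Ω = (1/2.0) × 0.6 × 70 × 0.875 × 20 = 367.5 kip.
Governing: weld metal.

R_n/Ω ≈ 191 kip (weld metal governs)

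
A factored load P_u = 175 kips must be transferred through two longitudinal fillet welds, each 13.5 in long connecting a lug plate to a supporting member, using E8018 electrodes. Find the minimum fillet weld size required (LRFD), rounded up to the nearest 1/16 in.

w = 5/16 in

E80XX → F_EXX = 80 ksi.
Total weld length L = 27 in.
Required throat t_e = P_u / (φ × 0.6 F_EXX × L) = 175 / (0.75 × 0.6 × 80 × 27) = 0.18 in.
Required leg w = t_e / 0.707 = 0.2547 in → use 5/16 in.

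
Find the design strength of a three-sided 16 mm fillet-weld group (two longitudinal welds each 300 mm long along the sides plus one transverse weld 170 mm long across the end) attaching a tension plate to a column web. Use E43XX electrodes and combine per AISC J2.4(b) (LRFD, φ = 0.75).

φR_n ≈ 1690 kN

E43XX → F_EXX = 430 MPa.
t_e = 0.707 × 16 = 11.31 mm.
R_nwl = 0.6 × 430 × 11.31 × 600 × 10⁻³ = 1751 kN (longitudinal, 2 welds).
R_nwt = 0.6 × 430 × 11.31 × 170 × 10⁻³ = 496.1 kN (transverse, base value).
(i) R_nwl + R_nwt = 2247 kN; (ii) 0.85 R_nwl + 1.5 R_nwt = 2233 kN.
R_n = max = 2247 kN [governs: (i)]; φR_n = 1685 kN.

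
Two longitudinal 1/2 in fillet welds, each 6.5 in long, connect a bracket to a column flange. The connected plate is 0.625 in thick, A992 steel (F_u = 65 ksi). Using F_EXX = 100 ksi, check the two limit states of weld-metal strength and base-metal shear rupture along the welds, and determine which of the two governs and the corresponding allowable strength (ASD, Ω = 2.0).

t_e = 0.707 × 0.5 = 0.3535 in; L = 13 in.
Weld metal: R_n/Ω = (1/2.0) × 0.6 × 100 × 0.3535 × 13 = 137.9 kip.
Base metal (shear rupture): R_n/Ω = (1/2.0) × 0.6 × 65 × 0.625 × 13 = 158.4 kip.
Governing: weld metal.

R_n/Ω ≈ 138 kip (weld metal governs)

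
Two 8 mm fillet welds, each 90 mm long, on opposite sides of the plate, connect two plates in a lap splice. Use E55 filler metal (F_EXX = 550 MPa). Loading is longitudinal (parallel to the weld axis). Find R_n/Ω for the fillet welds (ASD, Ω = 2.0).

R_n/Ω ≈ 168 kN

Effective throat t_e = 0.707 × 8 = 5.656 mm.
Total length L = 180 mm; A_we = 5.656 × 180 = 1018 mm².
F_nw = 0.6 F_EXX = 0.6 × 550 = 330 MPa.
R_n = 330 × 1018 × 10⁻³ = 336 kN; R_n/Ω = 336/2.0 = 168 kN.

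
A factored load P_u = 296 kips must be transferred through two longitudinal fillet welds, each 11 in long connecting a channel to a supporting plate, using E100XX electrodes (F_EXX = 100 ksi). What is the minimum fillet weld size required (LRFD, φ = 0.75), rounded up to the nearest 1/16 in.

w = 7/16 in

Total weld length L = 22 in.
Required throat t_e = P_u / (φ × 0.6 F_EXX × L) = 296 / (0.75 × 0.6 × 100 × 22) = 0.299 in.
Required leg w = t_e / 0.707 = 0.4229 in → use 7/16 in.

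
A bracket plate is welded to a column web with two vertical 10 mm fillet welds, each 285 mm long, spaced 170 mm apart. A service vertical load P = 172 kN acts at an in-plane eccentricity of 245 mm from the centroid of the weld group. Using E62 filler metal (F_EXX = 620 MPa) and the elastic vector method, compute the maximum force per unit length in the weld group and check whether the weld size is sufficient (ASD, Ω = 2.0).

Total weld length L_w = 570 mm. Treat welds as unit-width lines.
Polar moment about centroid: J = 2[d³/12 + d(b/2)²] = 2[285³/12 + 285×85²] = 7976000 mm³.
Direct shear f_v = P/L_w = 172×10³ / 570 = 301.8 N/mm (vertical).
Torsion M = P·e = 172×10³ × 245 = 42140000 N·mm.
Critical point at (x, y) = (85, 142.5) from centroid. f_tx = M·y/J = 752.8 N/mm; f_ty = M·x/J = 449.1 N/mm.
Resultant f_max = √[f_tx² + (f_v + f_ty)²] = √[752.8² + (301.8 + 449.1)²] = 1063 N/mm.
Capacity per unit length: r_n/Ω = (1/2.0) × 0.6 × 620 × (0.707 × 10) = 1315 N/mm.
1063 ≤ 1315 → adequate.

f_max ≈ 1060 N/mm; adequate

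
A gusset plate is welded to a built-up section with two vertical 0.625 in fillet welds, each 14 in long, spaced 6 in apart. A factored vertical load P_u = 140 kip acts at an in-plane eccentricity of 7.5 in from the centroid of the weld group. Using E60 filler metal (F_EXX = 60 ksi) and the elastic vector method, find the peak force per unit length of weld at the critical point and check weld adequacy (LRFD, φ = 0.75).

Total weld length L_w = 28 in. Treat welds as unit-width lines.
Polar moment about centroid: J = 2[d³/12 + d(b/2)²] = 2[14³/12 + 14×3²] = 709.3 in³.
Direct shear f_v = P/L_w = 140 / 28 = 5 kip/in (vertical).
Torsion M = P·e = 140 × 7.5 = 1050 kip·in.
Critical point at (x, y) = (3, 7) from centroid. f_tx = M·y/J = 10.36 kip/in; f_ty = M·x/J = 4.441 kip/in.
Resultant f_max = √[f_tx² + (f_v + f_ty)²] = √[10.36² + (5 + 4.441)²] = 14.02 kip/in.
Capacity per unit length: φr_n = 0.75 × 0.6 × 60 × (0.707 × 0.625) = 11.93 kip/in.
14.02 > 11.93 → NOT adequate.

f_max ≈ 14 kip/in; NOT adequate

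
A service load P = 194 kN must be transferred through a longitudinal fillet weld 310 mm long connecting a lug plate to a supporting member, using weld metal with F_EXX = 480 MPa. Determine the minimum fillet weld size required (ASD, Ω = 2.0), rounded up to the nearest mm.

w = 7 mm

Total weld length L = 310 mm.
Required throat t_e = P × Ω / (0.6 F_EXX × L) = 194 × 2.0 / (0.6 × 480 × 310 × 10⁻³) = 4.346 mm.
Required leg w = t_e / 0.707 = 6.147 mm → use 7 mm.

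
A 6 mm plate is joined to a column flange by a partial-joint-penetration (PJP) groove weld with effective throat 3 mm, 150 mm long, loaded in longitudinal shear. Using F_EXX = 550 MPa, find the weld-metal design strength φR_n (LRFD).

Effective throat (given) t_e = 3 mm.
A_we = 3 × 150 = 450 mm².
F_nw = 0.6 F_EXX = 330 MPa.
φR_n = 0.75 × 330 × 450 × 10⁻³ = 111.4 kN.

φR_n ≈ 111 kN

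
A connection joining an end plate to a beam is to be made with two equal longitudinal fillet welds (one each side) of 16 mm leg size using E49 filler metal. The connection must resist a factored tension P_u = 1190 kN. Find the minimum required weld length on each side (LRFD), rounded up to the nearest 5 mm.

L = 240 mm on each side

E49XX → F_EXX = 490 MPa.
Throat t_e = 0.707 × 16 = 11.31 mm.
φr_n = 0.75 × 0.6 × 490 × 11.31 × 10⁻³ = 2.494 kN/mm.
L_req = P_u / φr_n = 1190 / 2.494 = 477.1 mm total.
Per side: 477.1 / 2 = 238.5 mm.
Round up → use L = 240 mm on each side.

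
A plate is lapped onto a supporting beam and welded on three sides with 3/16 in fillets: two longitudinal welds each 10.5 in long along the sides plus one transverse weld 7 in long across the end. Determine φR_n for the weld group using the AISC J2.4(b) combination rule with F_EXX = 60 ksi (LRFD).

φR_n ≈ 101 kip

t_e = 0.707 × 0.1875 = 0.1326 in.
R_nwl = 0.6 × 60 × 0.1326 × 21 = 100.2 kip (longitudinal, 2 welds).
R_nwt = 0.6 × 60 × 0.1326 × 7 = 33.41 kip (transverse, base value).
(i) R_nwl + R_nwt = 133.6 kip; (ii) 0.85 R_nwl + 1.5 R_nwt = 135.3 kip.
R_n = max = 135.3 kip [governs: (ii)]; φR_n = 101.5 kip.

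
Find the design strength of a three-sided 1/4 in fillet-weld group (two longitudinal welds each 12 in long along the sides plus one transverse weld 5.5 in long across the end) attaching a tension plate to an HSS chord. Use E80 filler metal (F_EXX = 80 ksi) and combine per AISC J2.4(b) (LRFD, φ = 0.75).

φR_n ≈ 188 kips

t_e = 0.707 × 0.25 = 0.1767 in.
R_nwl = 0.6 × 80 × 0.1767 × 24 = 203.6 kips (longitudinal, 2 welds).
R_nwt = 0.6 × 80 × 0.1767 × 5.5 = 46.66 kips (transverse, base value).
(i) R_nwl + R_nwt = 250.3 kips; (ii) 0.85 R_nwl + 1.5 R_nwt = 243.1 kips.
R_n = max = 250.3 kips [governs: (i)]; φR_n = 187.7 kips.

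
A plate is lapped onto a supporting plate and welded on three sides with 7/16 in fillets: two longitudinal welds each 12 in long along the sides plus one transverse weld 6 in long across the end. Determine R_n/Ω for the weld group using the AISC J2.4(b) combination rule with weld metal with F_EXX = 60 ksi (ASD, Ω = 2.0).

t_e = 0.707 × 0.4375 = 0.3093 in.
R_nwl = 0.6 × 60 × 0.3093 × 24 = 267.2 kip (longitudinal, 2 welds).
R_nwt = 0.6 × 60 × 0.3093 × 6 = 66.81 kip (transverse, base value).
(i) R_nwl + R_nwt = 334.1 kip; (ii) 0.85 R_nwl + 1.5 R_nwt = 327.4 kip.
R_n = max = 334.1 kip [governs: (i)]; R_n/Ω = 167 kip.

R_n/Ω ≈ 167 kip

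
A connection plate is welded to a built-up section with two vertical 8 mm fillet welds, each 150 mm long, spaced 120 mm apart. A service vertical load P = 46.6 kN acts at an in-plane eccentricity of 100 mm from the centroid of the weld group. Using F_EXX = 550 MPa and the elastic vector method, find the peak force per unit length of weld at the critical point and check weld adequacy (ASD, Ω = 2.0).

Total weld length L_w = 300 mm. Treat welds as unit-width lines.
Polar moment about centroid: J = 2[d³/12 + d(b/2)²] = 2[150³/12 + 150×60²] = 1642000 mm³.
Direct shear f_v = P/L_w = 46.6×10³ / 300 = 155.3 N/mm (vertical).
Torsion M = P·e = 46.6×10³ × 100 = 4660000 N·mm.
Critical point at (x, y) = (60, 75) from centroid. f_tx = M·y/J = 212.8 N/mm; f_ty = M·x/J = 170.2 N/mm.
Resultant f_max = √[f_tx² + (f_v + f_ty)²] = √[212.8² + (155.3 + 170.2)²] = 388.9 N/mm.
Capacity per unit length: r_n/Ω = (1/2.0) × 0.6 × 550 × (0.707 × 8) = 933.2 N/mm.
388.9 ≤ 933.2 → adequate.

f_max ≈ 389 N/mm; adequate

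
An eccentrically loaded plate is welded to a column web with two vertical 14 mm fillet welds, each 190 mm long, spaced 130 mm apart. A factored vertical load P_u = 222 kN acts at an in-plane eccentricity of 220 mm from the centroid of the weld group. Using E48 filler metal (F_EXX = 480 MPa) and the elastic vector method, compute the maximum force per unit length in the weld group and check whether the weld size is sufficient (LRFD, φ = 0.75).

f_max ≈ 2420 N/mm; NOT adequate

Total weld length L_w = 380 mm. Treat welds as unit-width lines.
Polar moment about centroid: J = 2[d³/12 + d(b/2)²] = 2[190³/12 + 190×65²] = 2749000 mm³.
Direct shear f_v = P/L_w = 222×10³ / 380 = 584.2 N/mm (vertical).
Torsion M = P·e = 222×10³ × 220 = 48840000 N·mm.
Critical point at (x, y) = (65, 95) from centroid. f_tx = M·y/J = 1688 N/mm; f_ty = M·x/J = 1155 N/mm.
Resultant f_max = √[f_tx² + (f_v + f_ty)²] = √[1688² + (584.2 + 1155)²] = 2424 N/mm.
Capacity per unit length: φr_n = 0.75 × 0.6 × 480 × (0.707 × 14) = 2138 N/mm.
2424 > 2138 → NOT adequate.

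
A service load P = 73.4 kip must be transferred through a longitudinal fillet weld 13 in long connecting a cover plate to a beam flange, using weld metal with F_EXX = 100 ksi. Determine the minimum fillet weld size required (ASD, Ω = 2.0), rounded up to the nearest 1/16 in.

Total weld length L = 13 in.
Required throat t_e = P × Ω / (0.6 F_EXX × L) = 73.4 × 2.0 / (0.6 × 100 × 13) = 0.1882 in.
Required leg w = t_e / 0.707 = 0.2662 in → use 5/16 in.

w = 5/16 in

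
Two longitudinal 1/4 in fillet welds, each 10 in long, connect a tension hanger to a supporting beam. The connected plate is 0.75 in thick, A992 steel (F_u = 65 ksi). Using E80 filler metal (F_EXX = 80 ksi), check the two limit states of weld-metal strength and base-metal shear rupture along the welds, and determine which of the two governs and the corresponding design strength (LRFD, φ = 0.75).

t_e = 0.707 × 0.25 = 0.1767 in; L = 20 in.
Weld metal: φR_n = 0.75 × 0.6 × 80 × 0.1767 × 20 = 127.3 kips.
Base metal (shear rupture): φR_n = 0.75 × 0.6 × 65 × 0.75 × 20 = 438.8 kips.
Governing: weld metal.

φR_n ≈ 127 kips (weld metal governs)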